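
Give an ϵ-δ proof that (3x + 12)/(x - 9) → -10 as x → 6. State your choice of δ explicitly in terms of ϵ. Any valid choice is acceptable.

Fix ϵ > 0. We want δ > 0 with 0 < |x − 6| < δ ⇒ |(3x + 12)/(x - 9) + 10| < ϵ.
Combining over a common denominator, (3x + 12)/(x - 9) + 10 = [(3x + 12)·(-3) − 30·(x - 9)] / [(-3)·(x - 9)] = -39(x − 6) / ((-3)(x - 9)).
So |(3x + 12)/(x - 9) + 10| = 39|x − 6| / (3·|x − 9|).
Require δ ≤ 3/2, so |x − 9| ≥ |-3| − |x − 6| > 3 − 3/2 = 3/2.
Hence |(3x + 12)/(x - 9) + 10| < 39|x − 6|/(3·(3/2)) = (26/3)|x − 6|, which is < ϵ once |x − 6| < (3/26)ϵ.
Take δ = min(3/2, (3/26)ϵ). Then 0 < |x − 6| < δ forces both bounds, so |(3x + 12)/(x - 9) + 10| < ϵ.

δ = min(3/2, (3/26)ϵ)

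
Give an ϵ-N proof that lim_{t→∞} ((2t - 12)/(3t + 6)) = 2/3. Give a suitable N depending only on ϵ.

N = (16/3)/ϵ

Let ϵ > 0 be given. We seek N > 0 such that t > N implies |(2t - 12)/(3t + 6) − (2/3)| < ϵ.
(2t - 12)/(3t + 6) − (2/3) = (3(2t - 12) − 2(3t + 6)) / (3(3t + 6)) = -48/(3(3t + 6)).
For t > 0 we have 3t + 6 > 3t, so |(2t - 12)/(3t + 6) − (2/3)| = 48/(3(3t + 6)) < 48/(3·3t) = (16/3)/t.
Thus |(2t - 12)/(3t + 6) − (2/3)| < ϵ whenever t > (16/3)/ϵ.
Take N = (16/3)/ϵ. If t > N then |(2t - 12)/(3t + 6) − (2/3)| < (16/3)/t < ϵ.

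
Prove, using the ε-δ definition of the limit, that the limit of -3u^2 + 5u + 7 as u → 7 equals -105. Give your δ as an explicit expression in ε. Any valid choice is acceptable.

Fix ε > 0. We want δ > 0 such that 0 < |u − 7| < δ implies |(-3u^2 + 5u + 7) + 105| < ε.
(-3u^2 + 5u + 7) + 105 = -3u^2 + 5u + 112 = (u − 7)(-3u - 16).
So |(-3u^2 + 5u + 7) + 105| = |u − 7|·|-3u - 16|.
Assume first that |u − 7| < 2, so |u| < 9. Then |-3u - 16| ≤ 3·9 + 16 = 43.
Hence |(-3u^2 + 5u + 7) + 105| ≤ 43|u − 7| < ε provided |u − 7| < ε/43.
Take δ = min(2, ε/43). Then 0 < |u − 7| < δ gives both |u − 7| < 2 and |u − 7| < ε/43, so |(-3u^2 + 5u + 7) + 105| < ε.

δ = min(2, ε/43)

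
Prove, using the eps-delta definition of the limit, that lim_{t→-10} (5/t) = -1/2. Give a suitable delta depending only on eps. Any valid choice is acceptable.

Fix eps > 0. We seek delta > 0 such that 0 < |t + 10| < delta implies |5/t + 1/2| < eps.
|5/t + 1/2| = 5·|-10 − t|/(10·|t|) = 5|t + 10|/(10|t|).
Require delta ≤ 5 so that |t| > 10 − 5 = 5, hence 10|t| > 50.
Then |5/t + 1/2| < 5|t + 10|/50, which is < eps when |t + 10| < 10eps.
Take delta = min(5, 10eps). Then 0 < |t + 10| < delta gives both |t + 10| < 5 and |t + 10| < 10eps, so |5/t + 1/2| < eps.

delta = min(5, 10eps)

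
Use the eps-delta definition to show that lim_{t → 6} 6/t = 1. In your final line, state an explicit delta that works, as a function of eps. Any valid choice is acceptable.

Let eps > 0. We seek delta > 0 such that 0 < |t − 6| < delta implies |6/t − 1| < eps.
|6/t − 1| = 6·|6 − t|/(6·|t|) = 6|t − 6|/(6|t|).
Restrict delta ≤ 3. Then |t − 6| < 3 gives |t| > 3, so 6|t| > 18.
Then |6/t − 1| < 6|t − 6|/18, which is < eps when |t − 6| < 3eps.
Take delta = min(3, 3eps). Then 0 < |t − 6| < delta gives both |t − 6| < 3 and |t − 6| < 3eps, so |6/t − 1| < eps.

delta = min(3, 3eps)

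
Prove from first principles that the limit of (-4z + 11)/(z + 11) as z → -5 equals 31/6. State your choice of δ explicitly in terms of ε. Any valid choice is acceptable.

Fix ε > 0. We want δ > 0 with 0 < |z + 5| < δ ⇒ |(-4z + 11)/(z + 11) − (31/6)| < ε.
Combining over a common denominator, (-4z + 11)/(z + 11) − (31/6) = [(-4z + 11)·6 − 31·(z + 11)] / [6·(z + 11)] = -55(z + 5) / (6(z + 11)).
So |(-4z + 11)/(z + 11) − (31/6)| = 55|z + 5| / (6·|z + 11|).
Require δ ≤ 3, so |z + 11| ≥ |6| − |z + 5| > 6 − 3 = 3.
Hence |(-4z + 11)/(z + 11) − (31/6)| < 55|z + 5|/(6·3) = (55/18)|z + 5|, which is < ε once |z + 5| < (18/55)ε.
Take δ = min(3, (18/55)ε). Then 0 < |z + 5| < δ forces both bounds, so |(-4z + 11)/(z + 11) − (31/6)| < ε.

δ = min(3, (18/55)ε)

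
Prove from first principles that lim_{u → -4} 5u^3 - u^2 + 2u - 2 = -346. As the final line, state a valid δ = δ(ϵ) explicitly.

δ = min(2, ϵ/392)

Let ϵ > 0. We want δ > 0 such that 0 < |u + 4| < δ implies |(5u^3 - u^2 + 2u - 2) + 346| < ϵ.
(5u^3 - u^2 + 2u - 2) + 346 = 5u^3 - u^2 + 2u + 344 = (u + 4)(5u^2 - 21u + 86).
So |(5u^3 - u^2 + 2u - 2) + 346| = |u + 4|·|5u^2 - 21u + 86|.
Assume first that |u + 4| < 2, so |u| < 6. Then |5u^2 - 21u + 86| ≤ 5·6^2 + 21·6 + 86 = 392.
Hence |(5u^3 - u^2 + 2u - 2) + 346| ≤ 392|u + 4| < ϵ provided |u + 4| < ϵ/392.
Choosing δ = min(2, ϵ/392) ensures both conditions, hence |(5u^3 - u^2 + 2u - 2) + 346| < ϵ.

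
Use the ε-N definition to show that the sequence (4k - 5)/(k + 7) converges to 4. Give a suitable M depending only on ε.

Let ε > 0. For k ≥ 1, |(4k - 5)/(k + 7) − 4| = |-33|/((k + 7)) = 33/((k + 7)).
Since k + 7 ≥ k for k ≥ 1, this is ≤ 33/(k) = 33/k.
So |(4k - 5)/(k + 7) − 4| < ε whenever k > 33/ε.
Take M = 33/ε. If k > M then |(4k - 5)/(k + 7) − 4| ≤ 33/k < ε.

M = 33/ε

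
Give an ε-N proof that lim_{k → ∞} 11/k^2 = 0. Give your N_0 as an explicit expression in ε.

N_0 = (11/ε)^{1/2}

Let ε > 0. For k ≥ 1, |11/k^2 − 0| = 11/k^2.
11/k^2 < ε ⇔ k^2 > 11/ε ⇔ k > (11/ε)^{1/2}.
Take N_0 = (11/ε)^{1/2}. Then k > N_0 implies 11/k^2 < ε.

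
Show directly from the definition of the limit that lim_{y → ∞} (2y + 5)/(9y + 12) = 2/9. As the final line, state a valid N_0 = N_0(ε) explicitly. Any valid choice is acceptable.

Let ε > 0 be given. We seek N_0 > 0 such that y > N_0 implies |(2y + 5)/(9y + 12) − (2/9)| < ε.
(2y + 5)/(9y + 12) − (2/9) = (9(2y + 5) − 2(9y + 12)) / (9(9y + 12)) = 21/(9(9y + 12)).
For y > 0 we have 9y + 12 > 9y, so |(2y + 5)/(9y + 12) − (2/9)| = 21/(9(9y + 12)) < 21/(9·9y) = (7/27)/y.
Thus |(2y + 5)/(9y + 12) − (2/9)| < ε whenever y > (7/27)/ε.
Take N_0 = (7/27)/ε. If y > N_0 then |(2y + 5)/(9y + 12) − (2/9)| < (7/27)/y < ε.

N_0 = (7/27)/ε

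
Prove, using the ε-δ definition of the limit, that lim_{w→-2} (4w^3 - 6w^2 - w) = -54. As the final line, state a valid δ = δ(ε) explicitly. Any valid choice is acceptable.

Suppose ε > 0. We want δ > 0 such that 0 < |w + 2| < δ implies |(4w^3 - 6w^2 - w) + 54| < ε.
(4w^3 - 6w^2 - w) + 54 = 4w^3 - 6w^2 - w + 54 = (w + 2)(4w^2 - 14w + 27).
So |(4w^3 - 6w^2 - w) + 54| = |w + 2|·|4w^2 - 14w + 27|.
Require δ ≤ 1. Then |w + 2| < 1 gives |w| < 3, and by the triangle inequality |4w^2 - 14w + 27| ≤ 4·3^2 + 14·3 + 27 = 105.
Hence |(4w^3 - 6w^2 - w) + 54| ≤ 105|w + 2| < ε provided |w + 2| < ε/105.
Choosing δ = min(1, ε/105) ensures both conditions, hence |(4w^3 - 6w^2 - w) + 54| < ε.

δ = min(1, ε/105)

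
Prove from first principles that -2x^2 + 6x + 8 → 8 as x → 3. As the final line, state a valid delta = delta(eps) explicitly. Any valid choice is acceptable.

delta = min(1, eps/8)

Suppose eps > 0. We want delta > 0 such that 0 < |x − 3| < delta implies |(-2x^2 + 6x + 8) − 8| < eps.
(-2x^2 + 6x + 8) − 8 = -2x^2 + 6x = (x − 3)(-2x).
So |(-2x^2 + 6x + 8) − 8| = |x − 3|·|-2x|.
Require delta ≤ 1. Then |x − 3| < 1 gives |x| < 4, and by the triangle inequality |-2x| ≤ 2·4 = 8.
Hence |(-2x^2 + 6x + 8) − 8| ≤ 8|x − 3| < eps provided |x − 3| < eps/8.
Choosing delta = min(1, eps/8) ensures both conditions, hence |(-2x^2 + 6x + 8) − 8| < eps.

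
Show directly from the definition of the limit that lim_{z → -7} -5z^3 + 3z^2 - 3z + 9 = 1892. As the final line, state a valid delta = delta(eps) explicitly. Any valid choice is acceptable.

Suppose eps > 0. We want delta > 0 such that 0 < |z + 7| < delta implies |(-5z^3 + 3z^2 - 3z + 9) − 1892| < eps.
(-5z^3 + 3z^2 - 3z + 9) − 1892 = -5z^3 + 3z^2 - 3z - 1883 = (z + 7)(-5z^2 + 38z - 269).
So |(-5z^3 + 3z^2 - 3z + 9) − 1892| = |z + 7|·|-5z^2 + 38z - 269|.
Require delta ≤ 1. Then |z + 7| < 1 gives |z| < 8, and by the triangle inequality |-5z^2 + 38z - 269| ≤ 5·8^2 + 38·8 + 269 = 893.
Hence |(-5z^3 + 3z^2 - 3z + 9) − 1892| ≤ 893|z + 7| < eps provided |z + 7| < eps/893.
Choosing delta = min(1, eps/893) ensures both conditions, hence |(-5z^3 + 3z^2 - 3z + 9) − 1892| < eps.

delta = min(1, eps/893)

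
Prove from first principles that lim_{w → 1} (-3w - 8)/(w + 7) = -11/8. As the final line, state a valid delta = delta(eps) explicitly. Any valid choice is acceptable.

delta = min(4, (32/13)eps)

Let eps > 0. We want delta > 0 with 0 < |w − 1| < delta ⇒ |(-3w - 8)/(w + 7) + 11/8| < eps.
Combining over a common denominator, (-3w - 8)/(w + 7) + 11/8 = [(-3w - 8)·8 − (-11)·(w + 7)] / [8·(w + 7)] = -13(w − 1) / (8(w + 7)).
So |(-3w - 8)/(w + 7) + 11/8| = 13|w − 1| / (8·|w + 7|).
Restrict delta ≤ 4. Then |w − 1| < 4 gives |w + 7| = |(w − 1) + 8| ≥ 8 − 4 = 4.
Hence |(-3w - 8)/(w + 7) + 11/8| < 13|w − 1|/(8·4) = (13/32)|w − 1|, which is < eps once |w − 1| < (32/13)eps.
Take delta = min(4, (32/13)eps). Then 0 < |w − 1| < delta forces both bounds, so |(-3w - 8)/(w + 7) + 11/8| < eps.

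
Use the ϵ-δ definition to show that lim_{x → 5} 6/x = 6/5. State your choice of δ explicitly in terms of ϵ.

Suppose ϵ > 0. We seek δ > 0 such that 0 < |x − 5| < δ implies |6/x − (6/5)| < ϵ.
|6/x − (6/5)| = 6·|5 − x|/(5·|x|) = 6|x − 5|/(5|x|).
Require δ ≤ 5/2 so that |x| > 5 − 5/2 = 5/2, hence 5|x| > 25/2.
Then |6/x − (6/5)| < 6|x − 5|/(25/2), which is < ϵ when |x − 5| < (25/12)ϵ.
Take δ = min(5/2, (25/12)ϵ). Then 0 < |x − 5| < δ gives both |x − 5| < 5/2 and |x − 5| < (25/12)ϵ, so |6/x − (6/5)| < ϵ.

δ = min(5/2, (25/12)ϵ)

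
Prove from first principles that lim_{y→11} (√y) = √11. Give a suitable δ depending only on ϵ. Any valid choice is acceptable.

δ = min(11, √11·ϵ)

Suppose ϵ > 0. We want δ > 0 such that 0 < |y − 11| < δ implies |√y − √11| < ϵ.
Rationalise: √y − √11 = (y − 11)/(√y + √11), so |√y − √11| = |y − 11|/(√y + √11).
Restrict δ ≤ 11 so that |y − 11| < 11 forces y > 0, and then √y + √11 > √11.
Hence |√y − √11| < |y − 11|/√11, which is < ϵ once |y − 11| < √11·ϵ.
Take δ = min(11, √11·ϵ). If 0 < |y − 11| < δ then y > 0 and |√y − √11| < |y − 11|/√11 < ϵ.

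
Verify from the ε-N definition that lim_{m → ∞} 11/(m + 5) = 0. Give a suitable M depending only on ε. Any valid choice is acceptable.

Fix ε > 0. For m ≥ 1, |11/(m + 5) − 0| = 11/(m + 5) ≤ 11/m.
We need 11/m < ε, i.e. m > 11/ε.
Take M = 11/ε. If m > M then |11/(m + 5)| ≤ 11/m < ε.

M = 11/ε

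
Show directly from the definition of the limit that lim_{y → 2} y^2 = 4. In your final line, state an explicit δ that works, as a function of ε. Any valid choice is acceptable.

δ = min(1, ε/5)

Let ε > 0. We seek δ > 0 with 0 < |y − 2| < δ ⇒ |y^2 − 4| < ε.
Factor: y^2 − 4 = (y − 2)(y + 2), so |y^2 − 4| = |y − 2|·|y + 2|.
Impose δ ≤ 1 so that |y| < 3; then |y + 2| ≤ 5.
Hence |y^2 − 4| ≤ 5|y − 2|, which is < ε once |y − 2| < ε/5.
Take δ = min(1, ε/5). If 0 < |y − 2| < δ then both bounds hold and |y^2 − 4| ≤ 5|y − 2| < 5·(ε/5) = ε.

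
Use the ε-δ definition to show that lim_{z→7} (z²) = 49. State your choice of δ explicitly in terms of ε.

δ = min(1, ε/15)

Fix ε > 0. We seek δ > 0 with 0 < |z − 7| < δ ⇒ |z² − 49| < ε.
Factor: z² − 49 = (z − 7)(z + 7), so |z² − 49| = |z − 7|·|z + 7|.
Impose δ ≤ 1 so that |z| < 8; then |z + 7| ≤ 15.
Hence |z² − 49| ≤ 15|z − 7|, which is < ε once |z − 7| < ε/15.
Take δ = min(1, ε/15). If 0 < |z − 7| < δ then both bounds hold and |z² − 49| ≤ 15|z − 7| < 15·(ε/15) = ε.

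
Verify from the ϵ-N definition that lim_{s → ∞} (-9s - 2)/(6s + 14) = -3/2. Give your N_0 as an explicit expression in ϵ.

N_0 = (19/6)/ϵ

Suppose ϵ > 0. We seek N_0 > 0 such that s > N_0 implies |(-9s - 2)/(6s + 14) + 3/2| < ϵ.
(-9s - 2)/(6s + 14) + 3/2 = (6(-9s - 2) − (-9)(6s + 14)) / (6(6s + 14)) = 114/(6(6s + 14)).
For s > 0 we have 6s + 14 > 6s, so |(-9s - 2)/(6s + 14) + 3/2| = 114/(6(6s + 14)) < 114/(6·6s) = (19/6)/s.
Thus |(-9s - 2)/(6s + 14) + 3/2| < ϵ whenever s > (19/6)/ϵ.
Take N_0 = (19/6)/ϵ. If s > N_0 then |(-9s - 2)/(6s + 14) + 3/2| < (19/6)/s < ϵ.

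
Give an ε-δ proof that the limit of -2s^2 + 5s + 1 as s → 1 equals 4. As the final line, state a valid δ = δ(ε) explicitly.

Suppose ε > 0. We want δ > 0 such that 0 < |s − 1| < δ implies |(-2s^2 + 5s + 1) − 4| < ε.
(-2s^2 + 5s + 1) − 4 = -2s^2 + 5s - 3 = (s − 1)(-2s + 3).
So |(-2s^2 + 5s + 1) − 4| = |s − 1|·|-2s + 3|.
Assume first that |s − 1| < 2, so |s| < 3. Then |-2s + 3| ≤ 2·3 + 3 = 9.
Hence |(-2s^2 + 5s + 1) − 4| ≤ 9|s − 1| < ε provided |s − 1| < ε/9.
Take δ = min(2, ε/9). Then 0 < |s − 1| < δ gives both |s − 1| < 2 and |s − 1| < ε/9, so |(-2s^2 + 5s + 1) − 4| < ε.

δ = min(2, ε/9)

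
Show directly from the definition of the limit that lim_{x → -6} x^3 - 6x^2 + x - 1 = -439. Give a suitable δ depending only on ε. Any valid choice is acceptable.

δ = min(2, ε/233)

Let ε > 0. We want δ > 0 such that 0 < |x + 6| < δ implies |(x^3 - 6x^2 + x - 1) + 439| < ε.
(x^3 - 6x^2 + x - 1) + 439 = x^3 - 6x^2 + x + 438 = (x + 6)(x^2 - 12x + 73).
So |(x^3 - 6x^2 + x - 1) + 439| = |x + 6|·|x^2 - 12x + 73|.
Assume first that |x + 6| < 2, so |x| < 8. Then |x^2 - 12x + 73| ≤ 8^2 + 12·8 + 73 = 233.
Hence |(x^3 - 6x^2 + x - 1) + 439| ≤ 233|x + 6| < ε provided |x + 6| < ε/233.
Choosing δ = min(2, ε/233) ensures both conditions, hence |(x^3 - 6x^2 + x - 1) + 439| < ε.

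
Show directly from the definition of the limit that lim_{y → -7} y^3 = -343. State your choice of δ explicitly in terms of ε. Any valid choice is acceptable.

δ = min(1, ε/169)

Let ε > 0 be given. We seek δ > 0 with 0 < |y + 7| < δ ⇒ |y^3 + 343| < ε.
Factor: y^3 + 343 = (y + 7)(y^2 - 7y + 49), so |y^3 + 343| = |y + 7|·|y^2 - 7y + 49|.
Impose δ ≤ 1 so that |y| < 8; then |y^2 - 7y + 49| ≤ 169.
Hence |y^3 + 343| ≤ 169|y + 7|, which is < ε once |y + 7| < ε/169.
Take δ = min(1, ε/169). If 0 < |y + 7| < δ then both bounds hold and |y^3 + 343| ≤ 169|y + 7| < 169·(ε/169) = ε.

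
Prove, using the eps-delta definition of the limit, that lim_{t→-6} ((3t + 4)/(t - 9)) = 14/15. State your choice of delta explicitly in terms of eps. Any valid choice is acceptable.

delta = min(15/2, (225/62)eps)

Let eps > 0 be given. We want delta > 0 with 0 < |t + 6| < delta ⇒ |(3t + 4)/(t - 9) − (14/15)| < eps.
Combining over a common denominator, (3t + 4)/(t - 9) − (14/15) = [(3t + 4)·(-15) − (-14)·(t - 9)] / [(-15)·(t - 9)] = -31(t + 6) / ((-15)(t - 9)).
So |(3t + 4)/(t - 9) − (14/15)| = 31|t + 6| / (15·|t − 9|).
Restrict delta ≤ 15/2. Then |t + 6| < 15/2 gives |t − 9| = |(t + 6) + (-15)| ≥ 15 − 15/2 = 15/2.
Hence |(3t + 4)/(t - 9) − (14/15)| < 31|t + 6|/(15·(15/2)) = (62/225)|t + 6|, which is < eps once |t + 6| < (225/62)eps.
Take delta = min(15/2, (225/62)eps). Then 0 < |t + 6| < delta forces both bounds, so |(3t + 4)/(t - 9) − (14/15)| < eps.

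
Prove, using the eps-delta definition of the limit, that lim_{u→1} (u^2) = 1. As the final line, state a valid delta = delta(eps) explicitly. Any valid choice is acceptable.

Let eps > 0. We seek delta > 0 with 0 < |u − 1| < delta ⇒ |u^2 − 1| < eps.
Factor: u^2 − 1 = (u − 1)(u + 1), so |u^2 − 1| = |u − 1|·|u + 1|.
Impose delta ≤ 1 so that |u| < 2; then |u + 1| ≤ 3.
Hence |u^2 − 1| ≤ 3|u − 1|, which is < eps once |u − 1| < eps/3.
Take delta = min(1, eps/3). If 0 < |u − 1| < delta then both bounds hold and |u^2 − 1| ≤ 3|u − 1| < 3·(eps/3) = eps.

delta = min(1, eps/3)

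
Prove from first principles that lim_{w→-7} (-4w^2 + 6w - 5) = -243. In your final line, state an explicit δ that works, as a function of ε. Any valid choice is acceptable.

Let ε > 0. We want δ > 0 such that 0 < |w + 7| < δ implies |(-4w^2 + 6w - 5) + 243| < ε.
(-4w^2 + 6w - 5) + 243 = -4w^2 + 6w + 238 = (w + 7)(-4w + 34).
So |(-4w^2 + 6w - 5) + 243| = |w + 7|·|-4w + 34|.
Require δ ≤ 2. Then |w + 7| < 2 gives |w| < 9, and by the triangle inequality |-4w + 34| ≤ 4·9 + 34 = 70.
Hence |(-4w^2 + 6w - 5) + 243| ≤ 70|w + 7| < ε provided |w + 7| < ε/70.
Take δ = min(2, ε/70). Then 0 < |w + 7| < δ gives both |w + 7| < 2 and |w + 7| < ε/70, so |(-4w^2 + 6w - 5) + 243| < ε.

δ = min(2, ε/70)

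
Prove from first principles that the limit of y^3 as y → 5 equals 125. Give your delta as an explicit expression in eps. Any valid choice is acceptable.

Fix eps > 0. We seek delta > 0 with 0 < |y − 5| < delta ⇒ |y^3 − 125| < eps.
Factor: y^3 − 125 = (y − 5)(y^2 + 5y + 25), so |y^3 − 125| = |y − 5|·|y^2 + 5y + 25|.
Impose delta ≤ 2 so that |y| < 7; then |y^2 + 5y + 25| ≤ 109.
Hence |y^3 − 125| ≤ 109|y − 5|, which is < eps once |y − 5| < eps/109.
Take delta = min(2, eps/109). If 0 < |y − 5| < delta then both bounds hold and |y^3 − 125| ≤ 109|y − 5| < 109·(eps/109) = eps.

delta = min(2, eps/109)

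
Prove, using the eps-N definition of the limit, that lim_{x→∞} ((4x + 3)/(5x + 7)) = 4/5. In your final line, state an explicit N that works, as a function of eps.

Let eps > 0. We seek N > 0 such that x > N implies |(4x + 3)/(5x + 7) − (4/5)| < eps.
(4x + 3)/(5x + 7) − (4/5) = (5(4x + 3) − 4(5x + 7)) / (5(5x + 7)) = -13/(5(5x + 7)).
For x > 0 we have 5x + 7 > 5x, so |(4x + 3)/(5x + 7) − (4/5)| = 13/(5(5x + 7)) < 13/(5·5x) = (13/25)/x.
Thus |(4x + 3)/(5x + 7) − (4/5)| < eps whenever x > (13/25)/eps.
Take N = (13/25)/eps. If x > N then |(4x + 3)/(5x + 7) − (4/5)| < (13/25)/x < eps.

N = (13/25)/eps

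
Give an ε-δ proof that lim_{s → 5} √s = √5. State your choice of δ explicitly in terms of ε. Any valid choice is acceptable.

δ = min(5, √5·ε)

Let ε > 0 be given. We want δ > 0 such that 0 < |s − 5| < δ implies |√s − √5| < ε.
Multiplying by the conjugate, |√s − √5| = |s − 5|/(√s + √5).
Restrict δ ≤ 5 so that |s − 5| < 5 forces s > 0, and then √s + √5 > √5.
Hence |√s − √5| < |s − 5|/√5, which is < ε once |s − 5| < √5·ε.
Take δ = min(5, √5·ε). If 0 < |s − 5| < δ then s > 0 and |√s − √5| < |s − 5|/√5 < ε.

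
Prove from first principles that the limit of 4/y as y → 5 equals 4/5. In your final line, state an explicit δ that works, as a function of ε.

δ = min(5/2, (25/8)ε)

Let ε > 0 be given. We seek δ > 0 such that 0 < |y − 5| < δ implies |4/y − (4/5)| < ε.
|4/y − (4/5)| = 4·|5 − y|/(5·|y|) = 4|y − 5|/(5|y|).
Restrict δ ≤ 5/2. Then |y − 5| < 5/2 gives |y| > 5/2, so 5|y| > 25/2.
Then |4/y − (4/5)| < 4|y − 5|/(25/2), which is < ε when |y − 5| < (25/8)ε.
Take δ = min(5/2, (25/8)ε). Then 0 < |y − 5| < δ gives both |y − 5| < 5/2 and |y − 5| < (25/8)ε, so |4/y − (4/5)| < ε.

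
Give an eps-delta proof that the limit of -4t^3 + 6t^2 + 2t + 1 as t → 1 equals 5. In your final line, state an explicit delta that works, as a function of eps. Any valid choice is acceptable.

Let eps > 0. We want delta > 0 such that 0 < |t − 1| < delta implies |(-4t^3 + 6t^2 + 2t + 1) − 5| < eps.
(-4t^3 + 6t^2 + 2t + 1) − 5 = -4t^3 + 6t^2 + 2t - 4 = (t − 1)(-4t^2 + 2t + 4).
So |(-4t^3 + 6t^2 + 2t + 1) − 5| = |t − 1|·|-4t^2 + 2t + 4|.
Require delta ≤ 2. Then |t − 1| < 2 gives |t| < 3, and by the triangle inequality |-4t^2 + 2t + 4| ≤ 4·3^2 + 2·3 + 4 = 46.
Hence |(-4t^3 + 6t^2 + 2t + 1) − 5| ≤ 46|t − 1| < eps provided |t − 1| < eps/46.
Choosing delta = min(2, eps/46) ensures both conditions, hence |(-4t^3 + 6t^2 + 2t + 1) − 5| < eps.

delta = min(2, eps/46)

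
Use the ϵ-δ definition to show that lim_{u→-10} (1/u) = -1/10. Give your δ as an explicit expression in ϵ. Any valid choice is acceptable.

Fix ϵ > 0. We seek δ > 0 such that 0 < |u + 10| < δ implies |1/u + 1/10| < ϵ.
|1/u + 1/10| = |-10 − u|/(10·|u|) = |u + 10|/(10|u|).
Restrict δ ≤ 5. Then |u + 10| < 5 gives |u| > 5, so 10|u| > 50.
Then |1/u + 1/10| < |u + 10|/50, which is < ϵ when |u + 10| < 50ϵ.
Take δ = min(5, 50ϵ). Then 0 < |u + 10| < δ gives both |u + 10| < 5 and |u + 10| < 50ϵ, so |1/u + 1/10| < ϵ.

δ = min(5, 50ϵ)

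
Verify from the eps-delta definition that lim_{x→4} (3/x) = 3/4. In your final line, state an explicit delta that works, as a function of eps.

delta = min(2, (8/3)eps)

Suppose eps > 0. We seek delta > 0 such that 0 < |x − 4| < delta implies |3/x − (3/4)| < eps.
|3/x − (3/4)| = 3·|4 − x|/(4·|x|) = 3|x − 4|/(4|x|).
Require delta ≤ 2 so that |x| > 4 − 2 = 2, hence 4|x| > 8.
Then |3/x − (3/4)| < 3|x − 4|/8, which is < eps when |x − 4| < (8/3)eps.
Take delta = min(2, (8/3)eps). Then 0 < |x − 4| < delta gives both |x − 4| < 2 and |x − 4| < (8/3)eps, so |3/x − (3/4)| < eps.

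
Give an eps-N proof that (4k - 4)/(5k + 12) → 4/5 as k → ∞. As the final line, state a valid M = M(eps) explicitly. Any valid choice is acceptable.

Fix eps > 0. For k ≥ 1, |(4k - 4)/(5k + 12) − (4/5)| = |-68|/(5(5k + 12)) = 68/(5(5k + 12)).
Since 5k + 12 ≥ 5k for k ≥ 1, this is ≤ 68/(5·5k) = (68/25)/k.
So |(4k - 4)/(5k + 12) − (4/5)| < eps whenever k > (68/25)/eps.
Take M = (68/25)/eps. If k > M then |(4k - 4)/(5k + 12) − (4/5)| ≤ (68/25)/k < eps.

M = (68/25)/eps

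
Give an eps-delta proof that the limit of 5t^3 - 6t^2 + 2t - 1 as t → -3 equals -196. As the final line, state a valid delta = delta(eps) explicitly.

delta = min(2, eps/295)

Fix eps > 0. We want delta > 0 such that 0 < |t + 3| < delta implies |(5t^3 - 6t^2 + 2t - 1) + 196| < eps.
(5t^3 - 6t^2 + 2t - 1) + 196 = 5t^3 - 6t^2 + 2t + 195 = (t + 3)(5t^2 - 21t + 65).
So |(5t^3 - 6t^2 + 2t - 1) + 196| = |t + 3|·|5t^2 - 21t + 65|.
Assume first that |t + 3| < 2, so |t| < 5. Then |5t^2 - 21t + 65| ≤ 5·5^2 + 21·5 + 65 = 295.
Hence |(5t^3 - 6t^2 + 2t - 1) + 196| ≤ 295|t + 3| < eps provided |t + 3| < eps/295.
Take delta = min(2, eps/295). Then 0 < |t + 3| < delta gives both |t + 3| < 2 and |t + 3| < eps/295, so |(5t^3 - 6t^2 + 2t - 1) + 196| < eps.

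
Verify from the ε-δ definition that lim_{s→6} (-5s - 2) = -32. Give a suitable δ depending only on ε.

Let ε > 0. We need δ > 0 so that 0 < |s − 6| < δ implies |(-5s - 2) + 32| < ε.
Since (-5s - 2) + 32 = -5(s − 6), we have |(-5s - 2) + 32| = 5|s − 6|.
Thus it suffices that |s − 6| < ε/5.
Choosing δ = ε/5 gives |(-5s - 2) + 32| = 5|s − 6| < ε whenever |s − 6| < δ.

δ = ε/5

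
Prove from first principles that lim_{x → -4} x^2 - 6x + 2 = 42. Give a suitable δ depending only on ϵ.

δ = min(1, ϵ/15)

Let ϵ > 0. We want δ > 0 such that 0 < |x + 4| < δ implies |(x^2 - 6x + 2) − 42| < ϵ.
(x^2 - 6x + 2) − 42 = x^2 - 6x - 40 = (x + 4)(x - 10).
So |(x^2 - 6x + 2) − 42| = |x + 4|·|x - 10|.
Require δ ≤ 1. Then |x + 4| < 1 gives |x| < 5, and by the triangle inequality |x - 10| ≤ 5 + 10 = 15.
Hence |(x^2 - 6x + 2) − 42| ≤ 15|x + 4| < ϵ provided |x + 4| < ϵ/15.
Take δ = min(1, ϵ/15). Then 0 < |x + 4| < δ gives both |x + 4| < 1 and |x + 4| < ϵ/15, so |(x^2 - 6x + 2) − 42| < ϵ.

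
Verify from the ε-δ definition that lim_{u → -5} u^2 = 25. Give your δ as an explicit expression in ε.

δ = min(2, ε/12)

Suppose ε > 0. We seek δ > 0 with 0 < |u + 5| < δ ⇒ |u^2 − 25| < ε.
Factor: u^2 − 25 = (u + 5)(u - 5), so |u^2 − 25| = |u + 5|·|u - 5|.
Impose δ ≤ 2 so that |u| < 7; then |u - 5| ≤ 12.
Hence |u^2 − 25| ≤ 12|u + 5|, which is < ε once |u + 5| < ε/12.
Take δ = min(2, ε/12). If 0 < |u + 5| < δ then both bounds hold and |u^2 − 25| ≤ 12|u + 5| < 12·(ε/12) = ε.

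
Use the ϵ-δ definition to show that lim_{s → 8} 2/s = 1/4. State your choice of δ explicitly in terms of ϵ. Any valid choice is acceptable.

δ = min(4, 16ϵ)

Let ϵ > 0. We seek δ > 0 such that 0 < |s − 8| < δ implies |2/s − (1/4)| < ϵ.
|2/s − (1/4)| = 2·|8 − s|/(8·|s|) = 2|s − 8|/(8|s|).
Require δ ≤ 4 so that |s| > 8 − 4 = 4, hence 8|s| > 32.
Then |2/s − (1/4)| < 2|s − 8|/32, which is < ϵ when |s − 8| < 16ϵ.
Take δ = min(4, 16ϵ). Then 0 < |s − 8| < δ gives both |s − 8| < 4 and |s − 8| < 16ϵ, so |2/s − (1/4)| < ϵ.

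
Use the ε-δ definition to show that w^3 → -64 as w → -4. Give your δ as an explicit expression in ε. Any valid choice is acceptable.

Suppose ε > 0. We seek δ > 0 with 0 < |w + 4| < δ ⇒ |w^3 + 64| < ε.
Factor: w^3 + 64 = (w + 4)(w^2 - 4w + 16), so |w^3 + 64| = |w + 4|·|w^2 - 4w + 16|.
Restrict δ ≤ 2. Then |w + 4| < 2 gives |w| < 6, so by the triangle inequality |w^2 - 4w + 16| ≤ 6^2 + 4·6 + 16 = 76.
Hence |w^3 + 64| ≤ 76|w + 4|, which is < ε once |w + 4| < ε/76.
Take δ = min(2, ε/76). If 0 < |w + 4| < δ then both bounds hold and |w^3 + 64| ≤ 76|w + 4| < 76·(ε/76) = ε.

δ = min(2, ε/76)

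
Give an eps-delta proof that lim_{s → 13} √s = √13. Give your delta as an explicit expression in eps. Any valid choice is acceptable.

Let eps > 0 be given. We want delta > 0 such that 0 < |s − 13| < delta implies |√s − √13| < eps.
Rationalise: √s − √13 = (s − 13)/(√s + √13), so |√s − √13| = |s − 13|/(√s + √13).
Restrict delta ≤ 13 so that |s − 13| < 13 forces s > 0, and then √s + √13 > √13.
Hence |√s − √13| < |s − 13|/√13, which is < eps once |s − 13| < √13·eps.
Take delta = min(13, √13·eps). If 0 < |s − 13| < delta then s > 0 and |√s − √13| < |s − 13|/√13 < eps.

delta = min(13, √13·eps)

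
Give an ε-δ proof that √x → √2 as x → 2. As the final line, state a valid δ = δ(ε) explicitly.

δ = min(2, √2·ε)

Let ε > 0. We want δ > 0 such that 0 < |x − 2| < δ implies |√x − √2| < ε.
Rationalise: √x − √2 = (x − 2)/(√x + √2), so |√x − √2| = |x − 2|/(√x + √2).
Restrict δ ≤ 2 so that |x − 2| < 2 forces x > 0, and then √x + √2 > √2.
Hence |√x − √2| < |x − 2|/√2, which is < ε once |x − 2| < √2·ε.
Take δ = min(2, √2·ε). If 0 < |x − 2| < δ then x > 0 and |√x − √2| < |x − 2|/√2 < ε.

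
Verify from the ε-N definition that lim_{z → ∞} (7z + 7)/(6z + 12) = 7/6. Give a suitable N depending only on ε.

Suppose ε > 0. We seek N > 0 such that z > N implies |(7z + 7)/(6z + 12) − (7/6)| < ε.
(7z + 7)/(6z + 12) − (7/6) = (6(7z + 7) − 7(6z + 12)) / (6(6z + 12)) = -42/(6(6z + 12)).
For z > 0 we have 6z + 12 > 6z, so |(7z + 7)/(6z + 12) − (7/6)| = 42/(6(6z + 12)) < 42/(6·6z) = (7/6)/z.
Thus |(7z + 7)/(6z + 12) − (7/6)| < ε whenever z > (7/6)/ε.
Take N = (7/6)/ε. If z > N then |(7z + 7)/(6z + 12) − (7/6)| < (7/6)/z < ε.

N = (7/6)/ε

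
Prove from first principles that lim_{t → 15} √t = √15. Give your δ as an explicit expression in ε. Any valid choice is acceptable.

Let ε > 0. We want δ > 0 such that 0 < |t − 15| < δ implies |√t − √15| < ε.
Multiplying by the conjugate, |√t − √15| = |t − 15|/(√t + √15).
Restrict δ ≤ 15 so that |t − 15| < 15 forces t > 0, and then √t + √15 > √15.
Hence |√t − √15| < |t − 15|/√15, which is < ε once |t − 15| < √15·ε.
Take δ = min(15, √15·ε). If 0 < |t − 15| < δ then t > 0 and |√t − √15| < |t − 15|/√15 < ε.

δ = min(15, √15·ε)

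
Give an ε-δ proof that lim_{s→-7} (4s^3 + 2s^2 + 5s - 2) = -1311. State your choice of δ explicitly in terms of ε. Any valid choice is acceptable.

δ = min(2, ε/745)

Suppose ε > 0. We want δ > 0 such that 0 < |s + 7| < δ implies |(4s^3 + 2s^2 + 5s - 2) + 1311| < ε.
(4s^3 + 2s^2 + 5s - 2) + 1311 = 4s^3 + 2s^2 + 5s + 1309 = (s + 7)(4s^2 - 26s + 187).
So |(4s^3 + 2s^2 + 5s - 2) + 1311| = |s + 7|·|4s^2 - 26s + 187|.
Assume first that |s + 7| < 2, so |s| < 9. Then |4s^2 - 26s + 187| ≤ 4·9^2 + 26·9 + 187 = 745.
Hence |(4s^3 + 2s^2 + 5s - 2) + 1311| ≤ 745|s + 7| < ε provided |s + 7| < ε/745.
Take δ = min(2, ε/745). Then 0 < |s + 7| < δ gives both |s + 7| < 2 and |s + 7| < ε/745, so |(4s^3 + 2s^2 + 5s - 2) + 1311| < ε.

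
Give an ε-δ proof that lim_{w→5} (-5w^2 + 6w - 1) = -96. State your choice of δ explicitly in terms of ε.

Let ε > 0 be given. We want δ > 0 such that 0 < |w − 5| < δ implies |(-5w^2 + 6w - 1) + 96| < ε.
(-5w^2 + 6w - 1) + 96 = -5w^2 + 6w + 95 = (w − 5)(-5w - 19).
So |(-5w^2 + 6w - 1) + 96| = |w − 5|·|-5w - 19|.
Assume first that |w − 5| < 2, so |w| < 7. Then |-5w - 19| ≤ 5·7 + 19 = 54.
Hence |(-5w^2 + 6w - 1) + 96| ≤ 54|w − 5| < ε provided |w − 5| < ε/54.
Take δ = min(2, ε/54). Then 0 < |w − 5| < δ gives both |w − 5| < 2 and |w − 5| < ε/54, so |(-5w^2 + 6w - 1) + 96| < ε.

δ = min(2, ε/54)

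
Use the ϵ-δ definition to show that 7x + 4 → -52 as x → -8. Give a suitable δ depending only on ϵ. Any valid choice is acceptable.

δ = ϵ/7

Let ϵ > 0. We need δ > 0 so that 0 < |x + 8| < δ implies |(7x + 4) + 52| < ϵ.
|(7x + 4) + 52| = |7x + 56| = 7|x + 8|.
Thus it suffices that |x + 8| < ϵ/7.
Take δ = ϵ/7. If 0 < |x + 8| < δ then |(7x + 4) + 52| = 7|x + 8| < 7·(ϵ/7) = ϵ.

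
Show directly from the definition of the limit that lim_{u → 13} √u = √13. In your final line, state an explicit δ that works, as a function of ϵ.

δ = min(13, √13·ϵ)

Fix ϵ > 0. We want δ > 0 such that 0 < |u − 13| < δ implies |√u − √13| < ϵ.
Multiplying by the conjugate, |√u − √13| = |u − 13|/(√u + √13).
Restrict δ ≤ 13 so that |u − 13| < 13 forces u > 0, and then √u + √13 > √13.
Hence |√u − √13| < |u − 13|/√13, which is < ϵ once |u − 13| < √13·ϵ.
Take δ = min(13, √13·ϵ). If 0 < |u − 13| < δ then u > 0 and |√u − √13| < |u − 13|/√13 < ϵ.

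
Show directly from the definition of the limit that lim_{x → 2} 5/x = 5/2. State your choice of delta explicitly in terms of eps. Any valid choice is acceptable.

delta = min(1, (2/5)eps)

Let eps > 0 be given. We seek delta > 0 such that 0 < |x − 2| < delta implies |5/x − (5/2)| < eps.
|5/x − (5/2)| = 5·|2 − x|/(2·|x|) = 5|x − 2|/(2|x|).
Require delta ≤ 1 so that |x| > 2 − 1 = 1, hence 2|x| > 2.
Then |5/x − (5/2)| < 5|x − 2|/2, which is < eps when |x − 2| < (2/5)eps.
Take delta = min(1, (2/5)eps). Then 0 < |x − 2| < delta gives both |x − 2| < 1 and |x − 2| < (2/5)eps, so |5/x − (5/2)| < eps.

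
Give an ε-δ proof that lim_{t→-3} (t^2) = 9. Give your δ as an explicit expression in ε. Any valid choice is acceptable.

δ = min(1, ε/7)

Suppose ε > 0. We seek δ > 0 with 0 < |t + 3| < δ ⇒ |t^2 − 9| < ε.
Factor: t^2 − 9 = (t + 3)(t - 3), so |t^2 − 9| = |t + 3|·|t - 3|.
Impose δ ≤ 1 so that |t| < 4; then |t - 3| ≤ 7.
Hence |t^2 − 9| ≤ 7|t + 3|, which is < ε once |t + 3| < ε/7.
Take δ = min(1, ε/7). If 0 < |t + 3| < δ then both bounds hold and |t^2 − 9| ≤ 7|t + 3| < 7·(ε/7) = ε.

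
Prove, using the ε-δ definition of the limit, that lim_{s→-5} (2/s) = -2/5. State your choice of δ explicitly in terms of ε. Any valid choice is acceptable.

δ = min(5/2, (25/4)ε)

Let ε > 0. We seek δ > 0 such that 0 < |s + 5| < δ implies |2/s + 2/5| < ε.
|2/s + 2/5| = 2·|-5 − s|/(5·|s|) = 2|s + 5|/(5|s|).
Restrict δ ≤ 5/2. Then |s + 5| < 5/2 gives |s| > 5/2, so 5|s| > 25/2.
Then |2/s + 2/5| < 2|s + 5|/(25/2), which is < ε when |s + 5| < (25/4)ε.
Take δ = min(5/2, (25/4)ε). Then 0 < |s + 5| < δ gives both |s + 5| < 5/2 and |s + 5| < (25/4)ε, so |2/s + 2/5| < ε.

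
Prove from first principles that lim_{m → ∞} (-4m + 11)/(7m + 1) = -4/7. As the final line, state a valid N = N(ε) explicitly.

N = (81/49)/ε

Let ε > 0 be given. For m ≥ 1, |(-4m + 11)/(7m + 1) + 4/7| = |81|/(7(7m + 1)) = 81/(7(7m + 1)).
Since 7m + 1 ≥ 7m for m ≥ 1, this is ≤ 81/(7·7m) = (81/49)/m.
So |(-4m + 11)/(7m + 1) + 4/7| < ε whenever m > (81/49)/ε.
Take N = (81/49)/ε. If m > N then |(-4m + 11)/(7m + 1) + 4/7| ≤ (81/49)/m < ε.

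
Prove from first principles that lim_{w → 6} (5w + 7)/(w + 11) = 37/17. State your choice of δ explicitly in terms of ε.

δ = min(17/2, (289/96)ε)

Suppose ε > 0. We want δ > 0 with 0 < |w − 6| < δ ⇒ |(5w + 7)/(w + 11) − (37/17)| < ε.
Combining over a common denominator, (5w + 7)/(w + 11) − (37/17) = [(5w + 7)·17 − 37·(w + 11)] / [17·(w + 11)] = 48(w − 6) / (17(w + 11)).
So |(5w + 7)/(w + 11) − (37/17)| = 48|w − 6| / (17·|w + 11|).
Require δ ≤ 17/2, so |w + 11| ≥ |17| − |w − 6| > 17 − 17/2 = 17/2.
Hence |(5w + 7)/(w + 11) − (37/17)| < 48|w − 6|/(17·(17/2)) = (96/289)|w − 6|, which is < ε once |w − 6| < (289/96)ε.
Take δ = min(17/2, (289/96)ε). Then 0 < |w − 6| < δ forces both bounds, so |(5w + 7)/(w + 11) − (37/17)| < ε.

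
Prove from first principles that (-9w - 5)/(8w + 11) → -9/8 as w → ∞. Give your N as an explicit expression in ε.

N = (59/64)/ε

Suppose ε > 0. We seek N > 0 such that w > N implies |(-9w - 5)/(8w + 11) + 9/8| < ε.
(-9w - 5)/(8w + 11) + 9/8 = (8(-9w - 5) − (-9)(8w + 11)) / (8(8w + 11)) = 59/(8(8w + 11)).
For w > 0 we have 8w + 11 > 8w, so |(-9w - 5)/(8w + 11) + 9/8| = 59/(8(8w + 11)) < 59/(8·8w) = (59/64)/w.
Thus |(-9w - 5)/(8w + 11) + 9/8| < ε whenever w > (59/64)/ε.
Take N = (59/64)/ε. If w > N then |(-9w - 5)/(8w + 11) + 9/8| < (59/64)/w < ε.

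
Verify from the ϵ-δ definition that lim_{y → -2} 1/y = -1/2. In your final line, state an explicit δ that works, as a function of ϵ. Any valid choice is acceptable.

Let ϵ > 0 be given. We seek δ > 0 such that 0 < |y + 2| < δ implies |1/y + 1/2| < ϵ.
|1/y + 1/2| = |-2 − y|/(2·|y|) = |y + 2|/(2|y|).
Require δ ≤ 1 so that |y| > 2 − 1 = 1, hence 2|y| > 2.
Then |1/y + 1/2| < |y + 2|/2, which is < ϵ when |y + 2| < 2ϵ.
Take δ = min(1, 2ϵ). Then 0 < |y + 2| < δ gives both |y + 2| < 1 and |y + 2| < 2ϵ, so |1/y + 1/2| < ϵ.

δ = min(1, 2ϵ)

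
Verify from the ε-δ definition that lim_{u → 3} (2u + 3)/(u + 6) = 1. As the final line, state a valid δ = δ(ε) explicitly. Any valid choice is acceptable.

Let ε > 0 be given. We want δ > 0 with 0 < |u − 3| < δ ⇒ |(2u + 3)/(u + 6) − 1| < ε.
Combining over a common denominator, (2u + 3)/(u + 6) − 1 = [(2u + 3)·9 − 9·(u + 6)] / [9·(u + 6)] = 9(u − 3) / (9(u + 6)).
So |(2u + 3)/(u + 6) − 1| = 9|u − 3| / (9·|u + 6|).
Require δ ≤ 9/2, so |u + 6| ≥ |9| − |u − 3| > 9 − 9/2 = 9/2.
Hence |(2u + 3)/(u + 6) − 1| < 9|u − 3|/(9·(9/2)) = (2/9)|u − 3|, which is < ε once |u − 3| < (9/2)ε.
Take δ = min(9/2, (9/2)ε). Then 0 < |u − 3| < δ forces both bounds, so |(2u + 3)/(u + 6) − 1| < ε.

δ = min(9/2, (9/2)ε)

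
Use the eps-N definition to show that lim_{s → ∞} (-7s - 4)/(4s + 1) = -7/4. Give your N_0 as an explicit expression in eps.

N_0 = (9/16)/eps

Let eps > 0. We seek N_0 > 0 such that s > N_0 implies |(-7s - 4)/(4s + 1) + 7/4| < eps.
(-7s - 4)/(4s + 1) + 7/4 = (4(-7s - 4) − (-7)(4s + 1)) / (4(4s + 1)) = -9/(4(4s + 1)).
For s > 0 we have 4s + 1 > 4s, so |(-7s - 4)/(4s + 1) + 7/4| = 9/(4(4s + 1)) < 9/(4·4s) = (9/16)/s.
Thus |(-7s - 4)/(4s + 1) + 7/4| < eps whenever s > (9/16)/eps.
Take N_0 = (9/16)/eps. If s > N_0 then |(-7s - 4)/(4s + 1) + 7/4| < (9/16)/s < eps.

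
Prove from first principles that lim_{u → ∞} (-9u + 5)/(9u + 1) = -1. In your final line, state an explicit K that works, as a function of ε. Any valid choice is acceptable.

Let ε > 0. We seek K > 0 such that u > K implies |(-9u + 5)/(9u + 1) + 1| < ε.
(-9u + 5)/(9u + 1) + 1 = (9(-9u + 5) − (-9)(9u + 1)) / (9(9u + 1)) = 54/(9(9u + 1)).
For u > 0 we have 9u + 1 > 9u, so |(-9u + 5)/(9u + 1) + 1| = 54/(9(9u + 1)) < 54/(9·9u) = (2/3)/u.
Thus |(-9u + 5)/(9u + 1) + 1| < ε whenever u > (2/3)/ε.
Take K = (2/3)/ε. If u > K then |(-9u + 5)/(9u + 1) + 1| < (2/3)/u < ε.

K = (2/3)/ε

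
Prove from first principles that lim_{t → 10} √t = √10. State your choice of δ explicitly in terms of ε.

Suppose ε > 0. We want δ > 0 such that 0 < |t − 10| < δ implies |√t − √10| < ε.
Multiplying by the conjugate, |√t − √10| = |t − 10|/(√t + √10).
Restrict δ ≤ 10 so that |t − 10| < 10 forces t > 0, and then √t + √10 > √10.
Hence |√t − √10| < |t − 10|/√10, which is < ε once |t − 10| < √10·ε.
Take δ = min(10, √10·ε). If 0 < |t − 10| < δ then t > 0 and |√t − √10| < |t − 10|/√10 < ε.

δ = min(10, √10·ε)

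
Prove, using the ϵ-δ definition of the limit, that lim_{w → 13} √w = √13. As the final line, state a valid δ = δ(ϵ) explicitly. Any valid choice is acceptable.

δ = min(13, √13·ϵ)

Fix ϵ > 0. We want δ > 0 such that 0 < |w − 13| < δ implies |√w − √13| < ϵ.
Multiplying by the conjugate, |√w − √13| = |w − 13|/(√w + √13).
Restrict δ ≤ 13 so that |w − 13| < 13 forces w > 0, and then √w + √13 > √13.
Hence |√w − √13| < |w − 13|/√13, which is < ϵ once |w − 13| < √13·ϵ.
Take δ = min(13, √13·ϵ). If 0 < |w − 13| < δ then w > 0 and |√w − √13| < |w − 13|/√13 < ϵ.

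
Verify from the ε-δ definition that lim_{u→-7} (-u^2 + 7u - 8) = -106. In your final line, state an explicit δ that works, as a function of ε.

δ = min(1, ε/22)

Let ε > 0 be given. We want δ > 0 such that 0 < |u + 7| < δ implies |(-u^2 + 7u - 8) + 106| < ε.
(-u^2 + 7u - 8) + 106 = -u^2 + 7u + 98 = (u + 7)(-u + 14).
So |(-u^2 + 7u - 8) + 106| = |u + 7|·|-u + 14|.
Require δ ≤ 1. Then |u + 7| < 1 gives |u| < 8, and by the triangle inequality |-u + 14| ≤ 8 + 14 = 22.
Hence |(-u^2 + 7u - 8) + 106| ≤ 22|u + 7| < ε provided |u + 7| < ε/22.
Take δ = min(1, ε/22). Then 0 < |u + 7| < δ gives both |u + 7| < 1 and |u + 7| < ε/22, so |(-u^2 + 7u - 8) + 106| < ε.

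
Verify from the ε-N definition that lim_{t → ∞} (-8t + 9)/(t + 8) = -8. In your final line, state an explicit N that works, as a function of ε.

Suppose ε > 0. We seek N > 0 such that t > N implies |(-8t + 9)/(t + 8) + 8| < ε.
(-8t + 9)/(t + 8) + 8 = ((-8t + 9) − (-8)(t + 8)) / ((t + 8)) = 73/((t + 8)).
For t > 0 we have t + 8 > t, so |(-8t + 9)/(t + 8) + 8| = 73/((t + 8)) < 73/(t) = 73/t.
Thus |(-8t + 9)/(t + 8) + 8| < ε whenever t > 73/ε.
Take N = 73/ε. If t > N then |(-8t + 9)/(t + 8) + 8| < 73/t < ε.

N = 73/ε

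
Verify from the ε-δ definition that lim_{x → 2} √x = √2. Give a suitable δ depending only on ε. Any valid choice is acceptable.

Fix ε > 0. We want δ > 0 such that 0 < |x − 2| < δ implies |√x − √2| < ε.
Multiplying by the conjugate, |√x − √2| = |x − 2|/(√x + √2).
Restrict δ ≤ 2 so that |x − 2| < 2 forces x > 0, and then √x + √2 > √2.
Hence |√x − √2| < |x − 2|/√2, which is < ε once |x − 2| < √2·ε.
Take δ = min(2, √2·ε). If 0 < |x − 2| < δ then x > 0 and |√x − √2| < |x − 2|/√2 < ε.

δ = min(2, √2·ε)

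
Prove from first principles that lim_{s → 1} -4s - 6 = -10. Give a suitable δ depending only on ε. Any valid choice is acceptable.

Fix ε > 0. We need δ > 0 so that 0 < |s − 1| < δ implies |(-4s - 6) + 10| < ε.
|(-4s - 6) + 10| = |-4s + 4| = 4|s − 1|.
Thus it suffices that |s − 1| < ε/4.
Choosing δ = ε/4 gives |(-4s - 6) + 10| = 4|s − 1| < ε whenever |s − 1| < δ.

δ = ε/4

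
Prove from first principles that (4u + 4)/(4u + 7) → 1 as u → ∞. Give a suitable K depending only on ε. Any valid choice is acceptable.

Suppose ε > 0. We seek K > 0 such that u > K implies |(4u + 4)/(4u + 7) − 1| < ε.
(4u + 4)/(4u + 7) − 1 = (4(4u + 4) − 4(4u + 7)) / (4(4u + 7)) = -12/(4(4u + 7)).
For u > 0 we have 4u + 7 > 4u, so |(4u + 4)/(4u + 7) − 1| = 12/(4(4u + 7)) < 12/(4·4u) = (3/4)/u.
Thus |(4u + 4)/(4u + 7) − 1| < ε whenever u > (3/4)/ε.
Take K = (3/4)/ε. If u > K then |(4u + 4)/(4u + 7) − 1| < (3/4)/u < ε.

K = (3/4)/ε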